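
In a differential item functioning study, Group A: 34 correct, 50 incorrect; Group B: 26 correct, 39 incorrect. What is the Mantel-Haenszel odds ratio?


Odds_A = 34/50 = 0.68
Odds_B = 26/39 = 0.6667
OR = Odds_A / Odds_B = 0.68 / 0.6667
Exactly, OR = (34 * 39) / (50 * 26) = 1326 / 1300
OR = 1.02

1.02


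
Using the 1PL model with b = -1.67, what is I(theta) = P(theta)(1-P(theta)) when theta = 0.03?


P = 1/(1+exp(-(0.03--1.67))) = 0.8455
I = P*(1-P) = 0.8455 * 0.1545
I = 0.1306

0.1306


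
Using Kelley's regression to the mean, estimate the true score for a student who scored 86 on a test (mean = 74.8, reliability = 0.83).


T_est = rxx * X + (1 - rxx) * mean
T_est = 0.83 * 86 + 0.17 * 74.8
T_est = 71.38 + 12.716
T_est = 84.096

84.096


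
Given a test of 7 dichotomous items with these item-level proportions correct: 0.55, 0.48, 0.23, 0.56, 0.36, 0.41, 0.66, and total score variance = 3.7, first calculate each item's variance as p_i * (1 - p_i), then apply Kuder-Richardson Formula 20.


For each item, compute p_i * q_i:
  Item 1: 0.55 * 0.45 = 0.2475
  Item 2: 0.48 * 0.52 = 0.2496
  Item 3: 0.23 * 0.77 = 0.1771
  Item 4: 0.56 * 0.44 = 0.2464
  Item 5: 0.36 * 0.64 = 0.2304
  Item 6: 0.41 * 0.59 = 0.2419
  Item 7: 0.66 * 0.34 = 0.2244
Sum(p_i * q_i) = 0.2475 + 0.2496 + 0.1771 + 0.2464 + 0.2304 + 0.2419 + 0.2244 = 1.6173
KR-20 = (k/(k-1)) * (1 - Sum(p_i*q_i) / Var_total)
= (7/6) * (1 - 1.6173/3.7)
= 1.1667 * 0.5629
KR-20 = 0.6567

0.6567


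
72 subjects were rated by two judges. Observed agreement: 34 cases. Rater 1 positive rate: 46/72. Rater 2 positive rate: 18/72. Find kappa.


P_o = 34/72 = 0.472222
P_e = (46*18 + 26*54) / 5184 = 0.430556
kappa = (P_o - P_e) / (1 - P_e)
kappa = (0.472222 - 0.430556) / (1 - 0.430556)
kappa = 0.0732

0.0732


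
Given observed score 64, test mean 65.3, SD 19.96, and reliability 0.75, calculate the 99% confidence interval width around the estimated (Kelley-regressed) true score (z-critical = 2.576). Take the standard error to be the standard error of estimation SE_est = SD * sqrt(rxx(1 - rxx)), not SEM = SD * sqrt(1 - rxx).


True score estimate = 0.75*64 + 0.25*65.3 = 64.325
SE_est = SD * sqrt(rxx * (1 - rxx)) = 19.96 * sqrt(0.75 * 0.25) = 19.96 * sqrt(0.1875) = 8.642934
CI = T_est +/- z * SE_est, so width = 2 * z * SE_est = 2 * 2.576 * 8.642934
Width = 44.5284

44.5284


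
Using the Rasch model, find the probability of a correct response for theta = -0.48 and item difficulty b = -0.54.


theta - b = -0.48 - -0.54 = 0.06
exp(-(theta - b)) = exp(-0.06) = 0.9418
P = 1 / (1 + 0.9418)
P = 0.515

0.515


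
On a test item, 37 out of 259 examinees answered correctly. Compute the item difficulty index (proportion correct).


Item difficulty p = number correct / total examinees
p = 37 / 259
p = 0.1429

0.1429


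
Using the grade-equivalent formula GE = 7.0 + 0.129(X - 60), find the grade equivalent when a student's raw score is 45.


raw - median = 45 - 60 = -15
slope * diff = 0.129 * -15 = -1.935
GE = 7.0 + -1.935
GE = 5.065

5.065


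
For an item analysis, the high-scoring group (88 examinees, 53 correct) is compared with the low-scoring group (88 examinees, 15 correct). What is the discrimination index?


p_upper = 53/88 = 0.6023
p_lower = 15/88 = 0.1705
D = 0.6023 - 0.1705 = 0.4318

0.4318


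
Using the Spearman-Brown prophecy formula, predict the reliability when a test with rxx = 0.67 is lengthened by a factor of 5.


r_new = (n * rxx) / (1 + (n-1) * rxx)
r_new = (5 * 0.67) / (1 + 4 * 0.67)
r_new = 3.35 / 3.68
r_new = 0.9103

0.9103


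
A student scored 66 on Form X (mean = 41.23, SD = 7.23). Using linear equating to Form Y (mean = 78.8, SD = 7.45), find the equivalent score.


slope = SD_Y / SD_X = 7.45 / 7.23 ~ 1.0304
intercept = mean_Y - slope * mean_X = 78.8 - (7.45 / 7.23) * 41.23 ~ 36.3154
Y = slope * X + intercept. To avoid rounding drift from the rounded slope/intercept, evaluate the equivalent form Y = mean_Y + SD_Y * (X - mean_X) / SD_X at full precision:
Y = 78.8 + 7.45 * (66 - 41.23) / 7.23
Y = 78.8 + 7.45 * 24.77 / 7.23
Y = 78.8 + 184.5365 / 7.23
Y = 78.8 + 25.5237
Y = 104.3237

104.3237


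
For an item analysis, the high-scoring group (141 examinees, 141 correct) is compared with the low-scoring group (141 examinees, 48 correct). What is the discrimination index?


p_upper = 141/141 = 1.0
p_lower = 48/141 = 0.3404
D = 1.0 - 0.3404 = 0.6596

0.6596


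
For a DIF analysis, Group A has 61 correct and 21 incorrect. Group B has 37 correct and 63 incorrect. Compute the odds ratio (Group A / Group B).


Odds_A = 61/21 = 2.9048
Odds_B = 37/63 = 0.5873
OR = Odds_A / Odds_B = 2.9048 / 0.5873
Exactly, OR = (61 * 63) / (21 * 37) = 3843 / 777
OR = 4.9459

4.9459


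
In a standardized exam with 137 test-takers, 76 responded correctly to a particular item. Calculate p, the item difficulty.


Item difficulty p = number correct / total examinees
p = 76 / 137
p = 0.5547

0.5547


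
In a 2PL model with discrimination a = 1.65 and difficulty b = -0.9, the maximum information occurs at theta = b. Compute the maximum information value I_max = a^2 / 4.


For 2PL, max info at theta = b = -0.9
I_max = a^2 / 4 = 1.65^2 / 4
= 2.7225 / 4
I_max = 0.6806

0.6806


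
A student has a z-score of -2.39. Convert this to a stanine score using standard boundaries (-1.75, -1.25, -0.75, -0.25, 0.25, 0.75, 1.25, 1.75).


Stanine boundaries: [-1.75, -1.25, -0.75, -0.25, 0.25, 0.75, 1.25, 1.75]
z = -2.39
Check each boundary:
  z < -1.75
  z < -1.25
  z < -0.75
  z < -0.25
  z < 0.25
  z < 0.75
  z < 1.25
  z < 1.75
Highest qualifying boundary gives stanine = 1

1


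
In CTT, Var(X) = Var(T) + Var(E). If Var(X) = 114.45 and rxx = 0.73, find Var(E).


var_true = rxx * var_obs = 0.73 * 114.45 = 83.5485
var_error = var_obs - var_true
var_error = 114.45 - 83.5485
var_error = 30.9015

30.9015


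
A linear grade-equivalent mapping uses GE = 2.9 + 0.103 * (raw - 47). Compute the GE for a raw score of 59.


raw - median = 59 - 47 = 12
slope * diff = 0.103 * 12 = 1.236
GE = 2.9 + 1.236
GE = 4.136

4.136


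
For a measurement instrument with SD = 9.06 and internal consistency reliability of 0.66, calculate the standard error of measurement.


SEM = SD * sqrt(1 - rxx)
SEM = 9.06 * sqrt(1 - 0.66)
SEM = 9.06 * sqrt(0.34) = 9.06 * 0.583095
SEM = 5.2828

5.2828


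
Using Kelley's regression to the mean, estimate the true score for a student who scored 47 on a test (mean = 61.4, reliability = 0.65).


T_est = rxx * X + (1 - rxx) * mean
T_est = 0.65 * 47 + 0.35 * 61.4
T_est = 30.55 + 21.49
T_est = 52.04

52.04


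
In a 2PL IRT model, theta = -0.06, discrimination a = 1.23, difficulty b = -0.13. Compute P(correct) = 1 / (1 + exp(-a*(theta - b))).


a*(theta - b) = 1.23 * (-0.06 - -0.13) = 0.0861
exp(-0.0861) = 0.9175
P = 1 / (1 + 0.9175)
P = 0.5215

0.5215


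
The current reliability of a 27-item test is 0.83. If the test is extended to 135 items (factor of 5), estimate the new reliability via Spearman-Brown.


r_new = (n * rxx) / (1 + (n-1) * rxx)
r_new = (5 * 0.83) / (1 + 4 * 0.83)
r_new = 4.15 / 4.32
r_new = 0.9606

0.9606


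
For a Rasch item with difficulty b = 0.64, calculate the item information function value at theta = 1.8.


P = 1/(1+exp(-(1.8-0.64))) = 0.7613
I = P*(1-P) = 0.7613 * 0.2387
I = 0.1817

0.1817


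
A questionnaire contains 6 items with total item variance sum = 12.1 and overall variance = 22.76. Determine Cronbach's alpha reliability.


alpha = (k/(k-1)) * (1 - sum(si^2)/s_total^2)
= (6/5) * (1 - 12.1/22.76)
alpha = 0.562

0.562


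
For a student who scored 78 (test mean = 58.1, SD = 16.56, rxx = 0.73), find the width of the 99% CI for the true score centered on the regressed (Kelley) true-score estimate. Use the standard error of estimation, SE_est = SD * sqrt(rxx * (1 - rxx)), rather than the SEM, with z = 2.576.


True score estimate = 0.73*78 + 0.27*58.1 = 72.627
SE_est = SD * sqrt(rxx * (1 - rxx)) = 16.56 * sqrt(0.73 * 0.27) = 16.56 * sqrt(0.1971) = 7.351969
CI = T_est +/- z * SE_est, so width = 2 * z * SE_est = 2 * 2.576 * 7.351969
Width = 37.8773

37.8773


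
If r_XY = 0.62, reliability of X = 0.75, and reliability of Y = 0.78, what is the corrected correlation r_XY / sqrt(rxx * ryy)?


r_corrected = rxy / sqrt(rxx * ryy)
= 0.62 / sqrt(0.75 * 0.78)
= 0.62 / sqrt(0.585)
= 0.62 / 0.764853
r_corrected = 0.8106

0.8106


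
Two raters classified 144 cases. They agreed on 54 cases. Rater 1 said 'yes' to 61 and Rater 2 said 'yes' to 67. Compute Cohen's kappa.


P_o = 54/144 = 0.375
P_e = (61*67 + 83*77) / 20736 = 0.505305
kappa = (P_o - P_e) / (1 - P_e)
kappa = (0.375 - 0.505305) / (1 - 0.505305)
kappa = -0.2634

-0.2634


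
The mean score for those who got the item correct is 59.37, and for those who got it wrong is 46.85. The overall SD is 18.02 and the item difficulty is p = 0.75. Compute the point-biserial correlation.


q = 1 - p = 0.25
rpb = ((M1 - M0) / SD) * sqrt(p * q)
rpb = ((59.37 - 46.85) / 18.02) * sqrt(0.75 * 0.25)
rpb = 0.3009

0.3009


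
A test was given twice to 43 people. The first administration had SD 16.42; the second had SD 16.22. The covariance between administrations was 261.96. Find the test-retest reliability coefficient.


r = cov(X,Y) / (SD_X * SD_Y)
r = 261.96 / (16.42 * 16.22)
r = 261.96 / 266.3324
r = 0.9836

0.9836


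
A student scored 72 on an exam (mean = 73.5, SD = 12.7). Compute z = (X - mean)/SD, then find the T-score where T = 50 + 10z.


z = (X - mean) / SD = (72 - 73.5) / 12.7
z = -1.5 / 12.7
z = -0.1181
T-score = T = 50 + 10z
Carry z at full precision (z = -1.5 / 12.7) into the conversion:
T-score = 50 + 10 * (-1.5 / 12.7) = 50 + -15 / 12.7
T-score = 50 + -1.1811
T-score = 48.8189

48.8189


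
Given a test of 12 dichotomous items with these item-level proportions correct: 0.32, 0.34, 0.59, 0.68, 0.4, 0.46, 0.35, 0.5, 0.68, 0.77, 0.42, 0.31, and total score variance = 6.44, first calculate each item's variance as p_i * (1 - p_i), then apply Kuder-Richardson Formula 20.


For each item, compute p_i * q_i:
  Item 1: 0.32 * 0.68 = 0.2176
  Item 2: 0.34 * 0.66 = 0.2244
  Item 3: 0.59 * 0.41 = 0.2419
  Item 4: 0.68 * 0.32 = 0.2176
  Item 5: 0.4 * 0.6 = 0.24
  Item 6: 0.46 * 0.54 = 0.2484
  Item 7: 0.35 * 0.65 = 0.2275
  Item 8: 0.5 * 0.5 = 0.25
  Item 9: 0.68 * 0.32 = 0.2176
  Item 10: 0.77 * 0.23 = 0.1771
  Item 11: 0.42 * 0.58 = 0.2436
  Item 12: 0.31 * 0.69 = 0.2139
Sum(p_i * q_i) = 0.2176 + 0.2244 + 0.2419 + 0.2176 + 0.24 + 0.2484 + 0.2275 + 0.25 + 0.2176 + 0.1771 + 0.2436 + 0.2139 = 2.7196
KR-20 = (k/(k-1)) * (1 - Sum(p_i*q_i) / Var_total)
= (12/11) * (1 - 2.7196/6.44)
= 1.0909 * 0.5777
KR-20 = 0.6302

0.6302


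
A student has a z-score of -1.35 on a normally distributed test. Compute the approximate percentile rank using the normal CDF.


CDF(z) = 0.5 * (1 + erf(z/sqrt(2)))
erf(-0.9546) = -0.823
CDF = 0.0885
Percentile rank = 0.0885 * 100 = 8.85

8.85


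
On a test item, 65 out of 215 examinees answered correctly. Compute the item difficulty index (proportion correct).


Item difficulty p = number correct / total examinees
p = 65 / 215
p = 0.3023

0.3023


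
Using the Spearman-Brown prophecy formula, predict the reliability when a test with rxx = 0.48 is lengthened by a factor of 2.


r_new = (n * rxx) / (1 + (n-1) * rxx)
r_new = (2 * 0.48) / (1 + 1 * 0.48)
r_new = 0.96 / 1.48
r_new = 0.6486

0.6486


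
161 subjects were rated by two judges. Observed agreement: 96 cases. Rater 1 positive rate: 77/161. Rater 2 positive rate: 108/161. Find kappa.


P_o = 96/161 = 0.596273
P_e = (77*108 + 84*53) / 25921 = 0.492574
kappa = (P_o - P_e) / (1 - P_e)
kappa = (0.596273 - 0.492574) / (1 - 0.492574)
kappa = 0.2044

0.2044


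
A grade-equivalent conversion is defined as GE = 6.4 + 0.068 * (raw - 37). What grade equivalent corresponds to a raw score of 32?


raw - median = 32 - 37 = -5
slope * diff = 0.068 * -5 = -0.34
GE = 6.4 + -0.34
GE = 6.06

6.06


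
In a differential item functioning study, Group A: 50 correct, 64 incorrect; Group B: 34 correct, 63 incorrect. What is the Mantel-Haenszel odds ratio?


Odds_A = 50/64 = 0.7812
Odds_B = 34/63 = 0.5397
OR = Odds_A / Odds_B = 0.7812 / 0.5397
Exactly, OR = (50 * 63) / (64 * 34) = 3150 / 2176
OR = 1.4476

1.4476


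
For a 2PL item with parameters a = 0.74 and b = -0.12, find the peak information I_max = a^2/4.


For 2PL, max info at theta = b = -0.12
I_max = a^2 / 4 = 0.74^2 / 4
= 0.5476 / 4
I_max = 0.1369

0.1369


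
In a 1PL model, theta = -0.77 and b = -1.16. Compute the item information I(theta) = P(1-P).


P = 1/(1+exp(-(-0.77--1.16))) = 0.5963
I = P*(1-P) = 0.5963 * 0.4037
I = 0.2407

0.2407


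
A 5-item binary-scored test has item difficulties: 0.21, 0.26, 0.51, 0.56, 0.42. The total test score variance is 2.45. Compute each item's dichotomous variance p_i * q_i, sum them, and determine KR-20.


For each item, compute p_i * q_i:
  Item 1: 0.21 * 0.79 = 0.1659
  Item 2: 0.26 * 0.74 = 0.1924
  Item 3: 0.51 * 0.49 = 0.2499
  Item 4: 0.56 * 0.44 = 0.2464
  Item 5: 0.42 * 0.58 = 0.2436
Sum(p_i * q_i) = 0.1659 + 0.1924 + 0.2499 + 0.2464 + 0.2436 = 1.0982
KR-20 = (k/(k-1)) * (1 - Sum(p_i*q_i) / Var_total)
= (5/4) * (1 - 1.0982/2.45)
= 1.25 * 0.5518
KR-20 = 0.6897

0.6897


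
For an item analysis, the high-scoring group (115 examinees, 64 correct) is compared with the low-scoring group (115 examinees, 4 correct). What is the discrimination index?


p_upper = 64/115 = 0.5565
p_lower = 4/115 = 0.0348
D = 0.5565 - 0.0348 = 0.5217

0.5217


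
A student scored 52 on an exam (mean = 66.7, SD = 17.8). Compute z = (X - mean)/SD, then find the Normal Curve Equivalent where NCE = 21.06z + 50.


z = (X - mean) / SD = (52 - 66.7) / 17.8
z = -14.7 / 17.8
z = -0.8258
NCE = NCE = 21.06z + 50
Carry z at full precision (z = -14.7 / 17.8) into the conversion:
NCE = 21.06 * (-14.7 / 17.8) + 50 = -309.582 / 17.8 + 50
NCE = -17.3922 + 50
NCE = 32.6078

32.6078


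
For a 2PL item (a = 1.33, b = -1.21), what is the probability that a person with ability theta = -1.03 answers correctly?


a*(theta - b) = 1.33 * (-1.03 - -1.21) = 0.2394
exp(-0.2394) = 0.7871
P = 1 / (1 + 0.7871)
P = 0.5596

0.5596


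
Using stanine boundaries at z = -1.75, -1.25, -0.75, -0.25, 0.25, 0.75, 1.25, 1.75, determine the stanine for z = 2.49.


Stanine boundaries: [-1.75, -1.25, -0.75, -0.25, 0.25, 0.75, 1.25, 1.75]
z = 2.49
Check each boundary:
  z >= -1.75 -> could be stanine 2
  z >= -1.25 -> could be stanine 3
  z >= -0.75 -> could be stanine 4
  z >= -0.25 -> could be stanine 5
  z >= 0.25 -> could be stanine 6
  z >= 0.75 -> could be stanine 7
  z >= 1.25 -> could be stanine 8
  z >= 1.75 -> could be stanine 9
Highest qualifying boundary gives stanine = 9

9


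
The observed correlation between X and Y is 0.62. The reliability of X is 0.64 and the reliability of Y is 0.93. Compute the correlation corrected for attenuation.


r_corrected = rxy / sqrt(rxx * ryy)
= 0.62 / sqrt(0.64 * 0.93)
= 0.62 / sqrt(0.5952)
= 0.62 / 0.771492
r_corrected = 0.8036

0.8036


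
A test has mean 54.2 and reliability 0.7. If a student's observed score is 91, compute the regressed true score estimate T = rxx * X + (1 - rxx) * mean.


T_est = rxx * X + (1 - rxx) * mean
T_est = 0.7 * 91 + 0.3 * 54.2
T_est = 63.7 + 16.26
T_est = 79.96

79.96


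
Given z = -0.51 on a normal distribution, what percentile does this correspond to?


CDF(z) = 0.5 * (1 + erf(z/sqrt(2)))
erf(-0.3606) = -0.3899
CDF = 0.305
Percentile rank = 0.305 * 100 = 30.5

30.5


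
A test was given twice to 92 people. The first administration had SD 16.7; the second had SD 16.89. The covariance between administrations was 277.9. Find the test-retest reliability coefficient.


r = cov(X,Y) / (SD_X * SD_Y)
r = 277.9 / (16.7 * 16.89)
r = 277.9 / 282.063
r = 0.9852

0.9852


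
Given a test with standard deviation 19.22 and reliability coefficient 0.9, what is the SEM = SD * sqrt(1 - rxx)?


SEM = SD * sqrt(1 - rxx)
SEM = 19.22 * sqrt(1 - 0.9)
SEM = 19.22 * sqrt(0.1) = 19.22 * 0.316228
SEM = 6.0779

6.0779


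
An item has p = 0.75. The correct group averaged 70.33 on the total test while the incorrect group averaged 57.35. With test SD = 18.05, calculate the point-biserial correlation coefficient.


q = 1 - p = 0.25
rpb = ((M1 - M0) / SD) * sqrt(p * q)
rpb = ((70.33 - 57.35) / 18.05) * sqrt(0.75 * 0.25)
rpb = 0.3114

0.3114


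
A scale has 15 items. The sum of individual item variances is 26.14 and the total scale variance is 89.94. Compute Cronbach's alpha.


alpha = (k/(k-1)) * (1 - sum(si^2)/s_total^2)
= (15/14) * (1 - 26.14/89.94)
alpha = 0.76

0.76


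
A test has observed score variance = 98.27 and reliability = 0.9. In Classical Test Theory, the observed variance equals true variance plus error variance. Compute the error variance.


var_true = rxx * var_obs = 0.9 * 98.27 = 88.443
var_error = var_obs - var_true
var_error = 98.27 - 88.443
var_error = 9.827

9.827


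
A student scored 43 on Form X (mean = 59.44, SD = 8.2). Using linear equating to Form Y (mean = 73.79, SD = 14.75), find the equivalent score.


slope = SD_Y / SD_X = 14.75 / 8.2 ~ 1.7988
intercept = mean_Y - slope * mean_X = 73.79 - (14.75 / 8.2) * 59.44 ~ -33.1295
Y = slope * X + intercept. To avoid rounding drift from the rounded slope/intercept, evaluate the equivalent form Y = mean_Y + SD_Y * (X - mean_X) / SD_X at full precision:
Y = 73.79 + 14.75 * (43 - 59.44) / 8.2
Y = 73.79 - 14.75 * 16.44 / 8.2
Y = 73.79 - 242.49 / 8.2
Y = 73.79 - 29.572
Y = 44.218

44.218


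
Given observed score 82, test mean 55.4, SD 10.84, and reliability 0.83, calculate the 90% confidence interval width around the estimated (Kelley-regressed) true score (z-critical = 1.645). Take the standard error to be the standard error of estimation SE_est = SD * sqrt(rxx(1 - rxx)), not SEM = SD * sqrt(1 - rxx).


True score estimate = 0.83*82 + 0.17*55.4 = 77.478
SE_est = SD * sqrt(rxx * (1 - rxx)) = 10.84 * sqrt(0.83 * 0.17) = 10.84 * sqrt(0.1411) = 4.07186
CI = T_est +/- z * SE_est, so width = 2 * z * SE_est = 2 * 1.645 * 4.07186
Width = 13.3964

13.3964


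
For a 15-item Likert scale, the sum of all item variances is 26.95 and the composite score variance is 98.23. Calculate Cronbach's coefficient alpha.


alpha = (k/(k-1)) * (1 - sum(si^2)/s_total^2)
= (15/14) * (1 - 26.95/98.23)
alpha = 0.7775

0.7775


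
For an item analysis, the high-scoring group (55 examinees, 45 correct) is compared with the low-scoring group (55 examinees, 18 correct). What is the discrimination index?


p_upper = 45/55 = 0.8182
p_lower = 18/55 = 0.3273
D = 0.8182 - 0.3273 = 0.4909

0.4909


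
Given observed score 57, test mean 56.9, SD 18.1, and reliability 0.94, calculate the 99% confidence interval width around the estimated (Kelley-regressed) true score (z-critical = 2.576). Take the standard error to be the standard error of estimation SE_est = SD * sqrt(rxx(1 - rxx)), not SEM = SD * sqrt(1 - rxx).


True score estimate = 0.94*57 + 0.06*56.9 = 56.994
SE_est = SD * sqrt(rxx * (1 - rxx)) = 18.1 * sqrt(0.94 * 0.06) = 18.1 * sqrt(0.0564) = 4.298512
CI = T_est +/- z * SE_est, so width = 2 * z * SE_est = 2 * 2.576 * 4.298512
Width = 22.1459

22.1459


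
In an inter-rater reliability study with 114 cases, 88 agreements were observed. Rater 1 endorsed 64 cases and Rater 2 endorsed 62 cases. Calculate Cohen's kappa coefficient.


P_o = 88/114 = 0.77193
P_e = (64*62 + 50*52) / 12996 = 0.505386
kappa = (P_o - P_e) / (1 - P_e)
kappa = (0.77193 - 0.505386) / (1 - 0.505386)
kappa = 0.5389

0.5389


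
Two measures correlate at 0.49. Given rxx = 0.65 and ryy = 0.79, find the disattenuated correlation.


r_corrected = rxy / sqrt(rxx * ryy)
= 0.49 / sqrt(0.65 * 0.79)
= 0.49 / sqrt(0.5135)
= 0.49 / 0.716589
r_corrected = 0.6838

0.6838


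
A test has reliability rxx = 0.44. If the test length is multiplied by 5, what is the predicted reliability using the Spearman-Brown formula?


r_new = (n * rxx) / (1 + (n-1) * rxx)
r_new = (5 * 0.44) / (1 + 4 * 0.44)
r_new = 2.2 / 2.76
r_new = 0.7971

0.7971


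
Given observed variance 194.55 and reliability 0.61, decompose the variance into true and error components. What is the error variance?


var_true = rxx * var_obs = 0.61 * 194.55 = 118.6755
var_error = var_obs - var_true
var_error = 194.55 - 118.6755
var_error = 75.8745

75.8745


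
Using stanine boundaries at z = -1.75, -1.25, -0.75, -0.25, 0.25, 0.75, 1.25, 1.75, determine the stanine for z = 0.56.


Stanine boundaries: [-1.75, -1.25, -0.75, -0.25, 0.25, 0.75, 1.25, 1.75]
z = 0.56
Check each boundary:
  z >= -1.75 -> could be stanine 2
  z >= -1.25 -> could be stanine 3
  z >= -0.75 -> could be stanine 4
  z >= -0.25 -> could be stanine 5
  z >= 0.25 -> could be stanine 6
  z < 0.75
  z < 1.25
  z < 1.75
Highest qualifying boundary gives stanine = 6

6


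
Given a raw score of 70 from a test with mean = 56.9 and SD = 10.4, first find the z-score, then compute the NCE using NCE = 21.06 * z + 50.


z = (X - mean) / SD = (70 - 56.9) / 10.4
z = 13.1 / 10.4
z = 1.2596
NCE = NCE = 21.06z + 50
Carry z at full precision (z = 13.1 / 10.4) into the conversion:
NCE = 21.06 * (13.1 / 10.4) + 50 = 275.886 / 10.4 + 50
NCE = 26.5275 + 50
NCE = 76.5275

76.5275


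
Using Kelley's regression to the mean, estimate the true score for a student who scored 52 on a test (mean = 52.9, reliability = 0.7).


T_est = rxx * X + (1 - rxx) * mean
T_est = 0.7 * 52 + 0.3 * 52.9
T_est = 36.4 + 15.87
T_est = 52.27

52.27


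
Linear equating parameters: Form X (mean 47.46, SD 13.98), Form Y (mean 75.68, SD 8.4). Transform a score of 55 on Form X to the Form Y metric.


slope = SD_Y / SD_X = 8.4 / 13.98 ~ 0.6009
intercept = mean_Y - slope * mean_X = 75.68 - (8.4 / 13.98) * 47.46 ~ 47.1633
Y = slope * X + intercept. To avoid rounding drift from the rounded slope/intercept, evaluate the equivalent form Y = mean_Y + SD_Y * (X - mean_X) / SD_X at full precision:
Y = 75.68 + 8.4 * (55 - 47.46) / 13.98
Y = 75.68 + 8.4 * 7.54 / 13.98
Y = 75.68 + 63.336 / 13.98
Y = 75.68 + 4.5305
Y = 80.2105

80.2105


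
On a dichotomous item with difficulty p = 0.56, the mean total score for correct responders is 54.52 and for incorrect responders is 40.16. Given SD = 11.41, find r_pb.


q = 1 - p = 0.44
rpb = ((M1 - M0) / SD) * sqrt(p * q)
rpb = ((54.52 - 40.16) / 11.41) * sqrt(0.56 * 0.44)
rpb = 0.6247

0.6247


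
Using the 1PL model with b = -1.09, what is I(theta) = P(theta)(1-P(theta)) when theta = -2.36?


P = 1/(1+exp(-(-2.36--1.09))) = 0.2193
I = P*(1-P) = 0.2193 * 0.7807
I = 0.1712

0.1712


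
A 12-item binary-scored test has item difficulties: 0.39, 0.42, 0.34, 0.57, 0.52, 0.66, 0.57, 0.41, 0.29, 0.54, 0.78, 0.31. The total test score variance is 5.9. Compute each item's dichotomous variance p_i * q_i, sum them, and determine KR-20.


For each item, compute p_i * q_i:
  Item 1: 0.39 * 0.61 = 0.2379
  Item 2: 0.42 * 0.58 = 0.2436
  Item 3: 0.34 * 0.66 = 0.2244
  Item 4: 0.57 * 0.43 = 0.2451
  Item 5: 0.52 * 0.48 = 0.2496
  Item 6: 0.66 * 0.34 = 0.2244
  Item 7: 0.57 * 0.43 = 0.2451
  Item 8: 0.41 * 0.59 = 0.2419
  Item 9: 0.29 * 0.71 = 0.2059
  Item 10: 0.54 * 0.46 = 0.2484
  Item 11: 0.78 * 0.22 = 0.1716
  Item 12: 0.31 * 0.69 = 0.2139
Sum(p_i * q_i) = 0.2379 + 0.2436 + 0.2244 + 0.2451 + 0.2496 + 0.2244 + 0.2451 + 0.2419 + 0.2059 + 0.2484 + 0.1716 + 0.2139 = 2.7518
KR-20 = (k/(k-1)) * (1 - Sum(p_i*q_i) / Var_total)
= (12/11) * (1 - 2.7518/5.9)
= 1.0909 * 0.5336
KR-20 = 0.5821

0.5821


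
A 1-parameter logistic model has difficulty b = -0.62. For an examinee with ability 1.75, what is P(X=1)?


theta - b = 1.75 - -0.62 = 2.37
exp(-(theta - b)) = exp(-2.37) = 0.0935
P = 1 / (1 + 0.0935)
P = 0.9145

0.9145


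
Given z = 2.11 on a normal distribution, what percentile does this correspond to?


CDF(z) = 0.5 * (1 + erf(z/sqrt(2)))
erf(1.492) = 0.9651
CDF = 0.9826
Percentile rank = 0.9826 * 100 = 98.26

98.26


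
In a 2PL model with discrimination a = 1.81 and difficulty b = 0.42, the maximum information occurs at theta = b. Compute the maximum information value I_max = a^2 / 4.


For 2PL, max info at theta = b = 0.42
I_max = a^2 / 4 = 1.81^2 / 4
= 3.2761 / 4
I_max = 0.819

0.819


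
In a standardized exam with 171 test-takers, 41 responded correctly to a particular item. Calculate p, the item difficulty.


Item difficulty p = number correct / total examinees
p = 41 / 171
p = 0.2398

0.2398


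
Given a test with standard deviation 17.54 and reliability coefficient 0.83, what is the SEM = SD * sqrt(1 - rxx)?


SEM = SD * sqrt(1 - rxx)
SEM = 17.54 * sqrt(1 - 0.83)
SEM = 17.54 * sqrt(0.17) = 17.54 * 0.412311
SEM = 7.2319

7.2319


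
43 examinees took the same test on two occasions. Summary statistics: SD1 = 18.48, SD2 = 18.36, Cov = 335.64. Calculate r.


r = cov(X,Y) / (SD_X * SD_Y)
r = 335.64 / (18.48 * 18.36)
r = 335.64 / 339.2928
r = 0.9892

0.9892


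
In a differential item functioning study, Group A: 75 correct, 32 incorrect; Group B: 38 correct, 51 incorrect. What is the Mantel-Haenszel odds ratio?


Odds_A = 75/32 = 2.3438
Odds_B = 38/51 = 0.7451
OR = Odds_A / Odds_B = 2.3438 / 0.7451
Exactly, OR = (75 * 51) / (32 * 38) = 3825 / 1216
OR = 3.1456

3.1456


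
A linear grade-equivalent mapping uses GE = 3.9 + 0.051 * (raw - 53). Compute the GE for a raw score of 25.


raw - median = 25 - 53 = -28
slope * diff = 0.051 * -28 = -1.428
GE = 3.9 + -1.428
GE = 2.472

2.472


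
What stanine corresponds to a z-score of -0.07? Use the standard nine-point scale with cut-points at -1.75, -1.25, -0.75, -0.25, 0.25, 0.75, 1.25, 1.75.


Stanine boundaries: [-1.75, -1.25, -0.75, -0.25, 0.25, 0.75, 1.25, 1.75]
z = -0.07
Check each boundary:
  z >= -1.75 -> could be stanine 2
  z >= -1.25 -> could be stanine 3
  z >= -0.75 -> could be stanine 4
  z >= -0.25 -> could be stanine 5
  z < 0.25
  z < 0.75
  z < 1.25
  z < 1.75
Highest qualifying boundary gives stanine = 5

5


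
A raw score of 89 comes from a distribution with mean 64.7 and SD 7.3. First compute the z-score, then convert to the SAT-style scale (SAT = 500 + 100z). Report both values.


z = (X - mean) / SD = (89 - 64.7) / 7.3
z = 24.3 / 7.3
z = 3.3288
SAT-scale = SAT = 500 + 100z
Carry z at full precision (z = 24.3 / 7.3) into the conversion:
SAT-scale = 500 + 100 * (24.3 / 7.3) = 500 + 2430 / 7.3
SAT-scale = 500 + 332.8767
SAT-scale = 832.8767

832.8767


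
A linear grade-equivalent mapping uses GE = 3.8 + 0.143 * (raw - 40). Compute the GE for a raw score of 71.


raw - median = 71 - 40 = 31
slope * diff = 0.143 * 31 = 4.433
GE = 3.8 + 4.433
GE = 8.233

8.233


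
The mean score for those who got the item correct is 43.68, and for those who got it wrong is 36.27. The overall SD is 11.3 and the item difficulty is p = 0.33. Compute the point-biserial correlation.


q = 1 - p = 0.67
rpb = ((M1 - M0) / SD) * sqrt(p * q)
rpb = ((43.68 - 36.27) / 11.3) * sqrt(0.33 * 0.67)
rpb = 0.3083

0.3083


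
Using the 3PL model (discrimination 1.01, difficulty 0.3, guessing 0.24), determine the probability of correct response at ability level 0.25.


logit = 1.01*(0.25 - 0.3) = -0.0505
P* = 1/(1 + exp(--0.0505)) = 0.4874
P = 0.24 + (1 - 0.24) * 0.4874
P = 0.6104

0.6104


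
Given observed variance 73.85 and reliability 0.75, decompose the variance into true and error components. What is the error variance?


var_true = rxx * var_obs = 0.75 * 73.85 = 55.3875
var_error = var_obs - var_true
var_error = 73.85 - 55.3875
var_error = 18.4625

18.4625


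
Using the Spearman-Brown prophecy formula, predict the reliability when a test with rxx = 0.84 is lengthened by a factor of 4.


r_new = (n * rxx) / (1 + (n-1) * rxx)
r_new = (4 * 0.84) / (1 + 3 * 0.84)
r_new = 3.36 / 3.52
r_new = 0.9545

0.9545


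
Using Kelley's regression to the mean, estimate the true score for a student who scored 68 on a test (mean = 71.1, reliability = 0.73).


T_est = rxx * X + (1 - rxx) * mean
T_est = 0.73 * 68 + 0.27 * 71.1
T_est = 49.64 + 19.197
T_est = 68.837

68.837


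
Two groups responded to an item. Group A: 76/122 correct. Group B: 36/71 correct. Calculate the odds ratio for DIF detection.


Odds_A = 76/46 = 1.6522
Odds_B = 36/35 = 1.0286
OR = Odds_A / Odds_B = 1.6522 / 1.0286
Exactly, OR = (76 * 35) / (46 * 36) = 2660 / 1656
OR = 1.6063

1.6063


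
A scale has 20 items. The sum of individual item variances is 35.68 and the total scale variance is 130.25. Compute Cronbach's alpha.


alpha = (k/(k-1)) * (1 - sum(si^2)/s_total^2)
= (20/19) * (1 - 35.68/130.25)
alpha = 0.7643

0.7643


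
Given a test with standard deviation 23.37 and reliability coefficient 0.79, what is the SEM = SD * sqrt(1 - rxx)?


SEM = SD * sqrt(1 - rxx)
SEM = 23.37 * sqrt(1 - 0.79)
SEM = 23.37 * sqrt(0.21) = 23.37 * 0.458258
SEM = 10.7095

10.7095


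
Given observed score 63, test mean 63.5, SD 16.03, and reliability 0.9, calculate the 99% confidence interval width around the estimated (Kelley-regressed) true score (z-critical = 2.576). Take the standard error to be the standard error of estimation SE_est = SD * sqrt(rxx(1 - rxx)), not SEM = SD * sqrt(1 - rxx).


True score estimate = 0.9*63 + 0.1*63.5 = 63.05
SE_est = SD * sqrt(rxx * (1 - rxx)) = 16.03 * sqrt(0.9 * 0.1) = 16.03 * sqrt(0.09) = 4.809
CI = T_est +/- z * SE_est, so width = 2 * z * SE_est = 2 * 2.576 * 4.809
Width = 24.776

24.776


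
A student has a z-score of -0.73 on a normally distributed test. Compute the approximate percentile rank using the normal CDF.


CDF(z) = 0.5 * (1 + erf(z/sqrt(2)))
erf(-0.5162) = -0.5346
CDF = 0.2327
Percentile rank = 0.2327 * 100 = 23.27

23.27


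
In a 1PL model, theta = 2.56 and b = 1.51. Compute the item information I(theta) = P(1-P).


P = 1/(1+exp(-(2.56-1.51))) = 0.7408
I = P*(1-P) = 0.7408 * 0.2592
I = 0.192

0.192


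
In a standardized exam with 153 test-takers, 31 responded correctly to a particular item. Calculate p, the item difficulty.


Item difficulty p = number correct / total examinees
p = 31 / 153
p = 0.2026

0.2026


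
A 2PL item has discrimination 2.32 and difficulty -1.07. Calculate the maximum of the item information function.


For 2PL, max info at theta = b = -1.07
I_max = a^2 / 4 = 2.32^2 / 4
= 5.3824 / 4
I_max = 1.3456

1.3456


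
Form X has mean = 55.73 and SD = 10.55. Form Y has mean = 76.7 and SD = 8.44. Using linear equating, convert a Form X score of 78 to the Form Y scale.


slope = SD_Y / SD_X = 8.44 / 10.55 ~ 0.8
intercept = mean_Y - slope * mean_X = 76.7 - (8.44 / 10.55) * 55.73 ~ 32.116
Y = slope * X + intercept. To avoid rounding drift from the rounded slope/intercept, evaluate the equivalent form Y = mean_Y + SD_Y * (X - mean_X) / SD_X at full precision:
Y = 76.7 + 8.44 * (78 - 55.73) / 10.55
Y = 76.7 + 8.44 * 22.27 / 10.55
Y = 76.7 + 187.9588 / 10.55
Y = 76.7 + 17.816
Y = 94.516

94.516


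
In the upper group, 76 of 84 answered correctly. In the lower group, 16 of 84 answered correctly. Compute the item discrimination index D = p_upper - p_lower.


p_upper = 76/84 = 0.9048
p_lower = 16/84 = 0.1905
D = 0.9048 - 0.1905 = 0.7143

0.7143


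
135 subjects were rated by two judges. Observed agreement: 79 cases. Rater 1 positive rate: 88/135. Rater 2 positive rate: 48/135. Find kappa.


P_o = 79/135 = 0.585185
P_e = (88*48 + 47*87) / 18225 = 0.456132
kappa = (P_o - P_e) / (1 - P_e)
kappa = (0.585185 - 0.456132) / (1 - 0.456132)
kappa = 0.2373

0.2373


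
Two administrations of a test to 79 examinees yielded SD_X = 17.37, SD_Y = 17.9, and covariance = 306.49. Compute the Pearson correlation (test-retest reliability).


r = cov(X,Y) / (SD_X * SD_Y)
r = 306.49 / (17.37 * 17.9)
r = 306.49 / 310.923
r = 0.9857

0.9857


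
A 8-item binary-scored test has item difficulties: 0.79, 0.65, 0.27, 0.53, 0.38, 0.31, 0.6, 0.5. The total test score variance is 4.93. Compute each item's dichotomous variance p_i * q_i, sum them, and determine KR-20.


For each item, compute p_i * q_i:
  Item 1: 0.79 * 0.21 = 0.1659
  Item 2: 0.65 * 0.35 = 0.2275
  Item 3: 0.27 * 0.73 = 0.1971
  Item 4: 0.53 * 0.47 = 0.2491
  Item 5: 0.38 * 0.62 = 0.2356
  Item 6: 0.31 * 0.69 = 0.2139
  Item 7: 0.6 * 0.4 = 0.24
  Item 8: 0.5 * 0.5 = 0.25
Sum(p_i * q_i) = 0.1659 + 0.2275 + 0.1971 + 0.2491 + 0.2356 + 0.2139 + 0.24 + 0.25 = 1.7791
KR-20 = (k/(k-1)) * (1 - Sum(p_i*q_i) / Var_total)
= (8/7) * (1 - 1.7791/4.93)
= 1.1429 * 0.6391
KR-20 = 0.7304

0.7304


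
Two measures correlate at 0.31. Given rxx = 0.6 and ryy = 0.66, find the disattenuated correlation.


r_corrected = rxy / sqrt(rxx * ryy)
= 0.31 / sqrt(0.6 * 0.66)
= 0.31 / sqrt(0.396)
= 0.31 / 0.629285
r_corrected = 0.4926

0.4926


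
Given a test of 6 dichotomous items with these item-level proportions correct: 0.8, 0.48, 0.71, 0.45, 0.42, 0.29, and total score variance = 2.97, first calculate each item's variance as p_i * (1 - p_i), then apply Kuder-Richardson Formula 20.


For each item, compute p_i * q_i:
  Item 1: 0.8 * 0.2 = 0.16
  Item 2: 0.48 * 0.52 = 0.2496
  Item 3: 0.71 * 0.29 = 0.2059
  Item 4: 0.45 * 0.55 = 0.2475
  Item 5: 0.42 * 0.58 = 0.2436
  Item 6: 0.29 * 0.71 = 0.2059
Sum(p_i * q_i) = 0.16 + 0.2496 + 0.2059 + 0.2475 + 0.2436 + 0.2059 = 1.3125
KR-20 = (k/(k-1)) * (1 - Sum(p_i*q_i) / Var_total)
= (6/5) * (1 - 1.3125/2.97)
= 1.2 * 0.5581
KR-20 = 0.6697

0.6697


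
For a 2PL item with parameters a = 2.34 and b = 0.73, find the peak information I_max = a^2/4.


For 2PL, max info at theta = b = 0.73
I_max = a^2 / 4 = 2.34^2 / 4
= 5.4756 / 4
I_max = 1.3689

1.3689


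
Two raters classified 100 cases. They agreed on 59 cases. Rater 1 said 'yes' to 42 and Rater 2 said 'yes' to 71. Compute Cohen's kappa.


P_o = 59/100 = 0.59
P_e = (42*71 + 58*29) / 10000 = 0.4664
kappa = (P_o - P_e) / (1 - P_e)
kappa = (0.59 - 0.4664) / (1 - 0.4664)
kappa = 0.2316

0.2316


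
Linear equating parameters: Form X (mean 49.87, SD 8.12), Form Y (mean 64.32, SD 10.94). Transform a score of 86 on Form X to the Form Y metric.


slope = SD_Y / SD_X = 10.94 / 8.12 ~ 1.3473
intercept = mean_Y - slope * mean_X = 64.32 - (10.94 / 8.12) * 49.87 ~ -2.8694
Y = slope * X + intercept. To avoid rounding drift from the rounded slope/intercept, evaluate the equivalent form Y = mean_Y + SD_Y * (X - mean_X) / SD_X at full precision:
Y = 64.32 + 10.94 * (86 - 49.87) / 8.12
Y = 64.32 + 10.94 * 36.13 / 8.12
Y = 64.32 + 395.2622 / 8.12
Y = 64.32 + 48.6776
Y = 112.9976

112.9976


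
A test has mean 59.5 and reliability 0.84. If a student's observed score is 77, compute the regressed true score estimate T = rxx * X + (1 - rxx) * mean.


T_est = rxx * X + (1 - rxx) * mean
T_est = 0.84 * 77 + 0.16 * 59.5
T_est = 64.68 + 9.52
T_est = 74.2

74.2


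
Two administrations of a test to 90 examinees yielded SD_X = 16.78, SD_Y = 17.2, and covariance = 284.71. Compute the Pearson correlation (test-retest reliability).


r = cov(X,Y) / (SD_X * SD_Y)
r = 284.71 / (16.78 * 17.2)
r = 284.71 / 288.616
r = 0.9865

0.9865


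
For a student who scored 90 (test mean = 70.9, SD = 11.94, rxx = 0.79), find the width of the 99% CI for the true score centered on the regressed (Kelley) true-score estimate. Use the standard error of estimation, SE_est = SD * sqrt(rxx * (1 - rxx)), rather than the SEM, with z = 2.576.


True score estimate = 0.79*90 + 0.21*70.9 = 85.989
SE_est = SD * sqrt(rxx * (1 - rxx)) = 11.94 * sqrt(0.79 * 0.21) = 11.94 * sqrt(0.1659) = 4.86326
CI = T_est +/- z * SE_est, so width = 2 * z * SE_est = 2 * 2.576 * 4.86326
Width = 25.0555

25.0555


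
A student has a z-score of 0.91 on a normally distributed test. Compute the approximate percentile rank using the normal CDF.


CDF(z) = 0.5 * (1 + erf(z/sqrt(2)))
erf(0.6435) = 0.6372
CDF = 0.8186
Percentile rank = 0.8186 * 100 = 81.86

81.86


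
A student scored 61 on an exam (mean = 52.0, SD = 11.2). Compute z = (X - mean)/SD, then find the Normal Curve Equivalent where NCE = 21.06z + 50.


z = (X - mean) / SD = (61 - 52.0) / 11.2
z = 9.0 / 11.2
z = 0.8036
NCE = NCE = 21.06z + 50
Carry z at full precision (z = 9.0 / 11.2) into the conversion:
NCE = 21.06 * (9.0 / 11.2) + 50 = 189.54 / 11.2 + 50
NCE = 16.9232 + 50
NCE = 66.9232

66.9232


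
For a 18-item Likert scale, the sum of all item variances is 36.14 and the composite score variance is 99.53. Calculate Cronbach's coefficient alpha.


alpha = (k/(k-1)) * (1 - sum(si^2)/s_total^2)
= (18/17) * (1 - 36.14/99.53)
alpha = 0.6744

0.6744


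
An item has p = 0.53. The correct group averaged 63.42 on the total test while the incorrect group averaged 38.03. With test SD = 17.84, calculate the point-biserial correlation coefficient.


q = 1 - p = 0.47
rpb = ((M1 - M0) / SD) * sqrt(p * q)
rpb = ((63.42 - 38.03) / 17.84) * sqrt(0.53 * 0.47)
rpb = 0.7103

0.7103


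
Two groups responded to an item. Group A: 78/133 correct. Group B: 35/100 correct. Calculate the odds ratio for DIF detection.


Odds_A = 78/55 = 1.4182
Odds_B = 35/65 = 0.5385
OR = Odds_A / Odds_B = 1.4182 / 0.5385
Exactly, OR = (78 * 65) / (55 * 35) = 5070 / 1925
OR = 2.6338

2.6338


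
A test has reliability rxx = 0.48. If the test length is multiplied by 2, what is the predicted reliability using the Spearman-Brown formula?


r_new = (n * rxx) / (1 + (n-1) * rxx)
r_new = (2 * 0.48) / (1 + 1 * 0.48)
r_new = 0.96 / 1.48
r_new = 0.6486

0.6486


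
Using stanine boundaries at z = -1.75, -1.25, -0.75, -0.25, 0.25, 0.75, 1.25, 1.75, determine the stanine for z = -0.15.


Stanine boundaries: [-1.75, -1.25, -0.75, -0.25, 0.25, 0.75, 1.25, 1.75]
z = -0.15
Check each boundary:
  z >= -1.75 -> could be stanine 2
  z >= -1.25 -> could be stanine 3
  z >= -0.75 -> could be stanine 4
  z >= -0.25 -> could be stanine 5
  z < 0.25
  z < 0.75
  z < 1.25
  z < 1.75
Highest qualifying boundary gives stanine = 5

5


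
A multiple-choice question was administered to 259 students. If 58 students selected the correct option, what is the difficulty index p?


Item difficulty p = number correct / total examinees
p = 58 / 259
p = 0.2239

0.2239


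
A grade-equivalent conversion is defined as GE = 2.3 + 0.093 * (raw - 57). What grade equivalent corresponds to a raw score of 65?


raw - median = 65 - 57 = 8
slope * diff = 0.093 * 8 = 0.744
GE = 2.3 + 0.744
GE = 3.044

3.044


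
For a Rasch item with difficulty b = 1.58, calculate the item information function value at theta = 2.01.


P = 1/(1+exp(-(2.01-1.58))) = 0.6059
I = P*(1-P) = 0.6059 * 0.3941
I = 0.2388

0.2388


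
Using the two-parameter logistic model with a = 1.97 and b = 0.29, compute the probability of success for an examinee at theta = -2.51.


a*(theta - b) = 1.97 * (-2.51 - 0.29) = -5.516
exp(--5.516) = 248.6385
P = 1 / (1 + 248.6385)
P = 0.004

0.004


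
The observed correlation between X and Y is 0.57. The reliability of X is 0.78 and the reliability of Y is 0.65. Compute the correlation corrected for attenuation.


r_corrected = rxy / sqrt(rxx * ryy)
= 0.57 / sqrt(0.78 * 0.65)
= 0.57 / sqrt(0.507)
= 0.57 / 0.712039
r_corrected = 0.8005

0.8005


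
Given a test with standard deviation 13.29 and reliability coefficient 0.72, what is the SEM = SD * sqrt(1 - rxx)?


SEM = SD * sqrt(1 - rxx)
SEM = 13.29 * sqrt(1 - 0.72)
SEM = 13.29 * sqrt(0.28) = 13.29 * 0.52915
SEM = 7.0324

7.0324


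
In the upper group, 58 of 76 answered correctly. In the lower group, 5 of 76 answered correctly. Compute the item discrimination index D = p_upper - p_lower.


p_upper = 58/76 = 0.7632
p_lower = 5/76 = 0.0658
D = 0.7632 - 0.0658 = 0.6974

0.6974


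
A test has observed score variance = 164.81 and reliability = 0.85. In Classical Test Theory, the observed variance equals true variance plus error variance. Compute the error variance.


var_true = rxx * var_obs = 0.85 * 164.81 = 140.0885
var_error = var_obs - var_true
var_error = 164.81 - 140.0885
var_error = 24.7215

24.7215
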